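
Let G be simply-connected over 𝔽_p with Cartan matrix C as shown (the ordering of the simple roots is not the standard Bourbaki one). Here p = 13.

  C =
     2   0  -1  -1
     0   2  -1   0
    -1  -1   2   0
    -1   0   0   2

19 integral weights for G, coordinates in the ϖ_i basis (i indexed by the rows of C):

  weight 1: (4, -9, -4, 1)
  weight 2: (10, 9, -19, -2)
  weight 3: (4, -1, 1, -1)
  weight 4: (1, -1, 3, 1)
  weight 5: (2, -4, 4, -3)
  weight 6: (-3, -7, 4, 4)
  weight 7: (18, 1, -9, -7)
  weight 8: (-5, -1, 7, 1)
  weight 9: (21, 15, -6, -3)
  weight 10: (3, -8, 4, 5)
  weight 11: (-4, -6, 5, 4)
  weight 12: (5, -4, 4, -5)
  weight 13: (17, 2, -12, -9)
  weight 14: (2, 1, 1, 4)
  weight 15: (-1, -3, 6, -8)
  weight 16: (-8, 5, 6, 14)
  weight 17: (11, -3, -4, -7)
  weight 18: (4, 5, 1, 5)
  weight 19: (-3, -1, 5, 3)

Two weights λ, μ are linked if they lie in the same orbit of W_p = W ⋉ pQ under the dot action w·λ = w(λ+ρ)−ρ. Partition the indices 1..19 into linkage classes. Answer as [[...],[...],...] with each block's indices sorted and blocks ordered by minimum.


Type A_4, rank 4, |W|=120; reorder rows/cols to standard.

W_13-reps of the 19 weights in Ā_13 (same 4-coord order as C):

  [1] (2, 3, 2, 4)
  [2] (1, 3, 2, 2)
  [3] (5, 0, 2, 0)
  [4] (2, 0, 4, 2)
  [5] (1, 3, 2, 2)
  [6] (1, 3, 2, 2)
  [7] (5, 0, 2, 0)
  [8] (2, 0, 4, 2)
  [9] (2, 3, 2, 4)
  [10] (2, 3, 2, 4)
  [11] (1, 3, 2, 2)
  [12] (2, 3, 2, 4)
  [13] (1, 3, 2, 2)
  [14] (3, 2, 2, 5)
  [15] (5, 0, 2, 0)
  [16] (5, 0, 2, 0)
  [17] (1, 3, 2, 6)
  [18] (5, 0, 2, 0)
  [19] (2, 0, 4, 2)

The 19 indices split into 6 linkage classes (same alcove rep ⇔ same W_13-dot-orbit):

[[1, 9, 10, 12], [2, 5, 6, 11, 13], [3, 7, 15, 16, 18], [4, 8, 19], [14], [17]]


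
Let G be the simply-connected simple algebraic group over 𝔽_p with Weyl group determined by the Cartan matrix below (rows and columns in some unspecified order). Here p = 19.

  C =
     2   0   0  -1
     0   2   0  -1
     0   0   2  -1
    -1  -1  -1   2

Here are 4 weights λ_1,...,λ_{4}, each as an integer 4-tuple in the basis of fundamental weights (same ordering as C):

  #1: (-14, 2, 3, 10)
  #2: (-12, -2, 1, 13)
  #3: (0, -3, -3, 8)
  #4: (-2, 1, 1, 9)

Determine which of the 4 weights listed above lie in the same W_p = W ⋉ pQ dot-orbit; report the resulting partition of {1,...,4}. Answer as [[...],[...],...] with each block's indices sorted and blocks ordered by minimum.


Dynkin diagram of C (from the 6 off-diagonal −1 entries): D_4.

Each λ_j+ρ reduced to Ā_19; 4-tuples below use C's row order:

  1: (11, 1, 2, 2)
  2: (11, 1, 2, 2)
  3: (1, 2, 2, 5)
  4: (1, 2, 2, 5)

2 distinct reps among the 4 weights ⇒ 2 W_19-linkage classes:

[[1, 2], [3, 4]]


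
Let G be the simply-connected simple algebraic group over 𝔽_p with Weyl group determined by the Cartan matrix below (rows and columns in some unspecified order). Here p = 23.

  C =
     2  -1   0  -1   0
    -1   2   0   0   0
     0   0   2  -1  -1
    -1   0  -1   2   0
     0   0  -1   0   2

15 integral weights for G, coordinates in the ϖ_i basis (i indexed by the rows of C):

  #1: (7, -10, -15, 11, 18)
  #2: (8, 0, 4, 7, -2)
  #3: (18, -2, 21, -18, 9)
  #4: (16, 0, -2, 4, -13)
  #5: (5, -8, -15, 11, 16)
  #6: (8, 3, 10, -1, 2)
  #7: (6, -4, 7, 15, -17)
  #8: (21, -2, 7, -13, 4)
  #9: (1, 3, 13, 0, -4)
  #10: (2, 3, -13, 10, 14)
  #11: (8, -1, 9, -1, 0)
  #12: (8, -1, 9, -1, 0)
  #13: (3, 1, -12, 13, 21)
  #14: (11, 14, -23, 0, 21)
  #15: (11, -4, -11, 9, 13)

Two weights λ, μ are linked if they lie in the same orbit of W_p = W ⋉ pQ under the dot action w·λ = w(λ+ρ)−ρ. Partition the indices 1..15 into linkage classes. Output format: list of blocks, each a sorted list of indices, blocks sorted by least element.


Dynkin diagram of C (from the 8 off-diagonal −1 entries): A_5.

Ā_23 reps of the 15 weights (A_5, coords as presented):

    1: (2, 4, 11, 1, 3)
    2: (9, 1, 4, 8, 1)
    3: (9, 1, 4, 8, 1)
    4: (9, 1, 4, 8, 1)
    5: (2, 4, 11, 1, 3)
    6: (9, 0, 10, 0, 1)
    7: (1, 4, 8, 7, 0)
    8: (9, 1, 4, 8, 1)
    9: (2, 4, 11, 1, 3)
    10: (2, 4, 11, 1, 3)
    11: (9, 0, 10, 0, 1)
    12: (9, 0, 10, 0, 1)
    13: (2, 4, 11, 1, 3)
    14: (9, 1, 4, 8, 1)
    15: (9, 0, 10, 0, 1)

Grouping the 15 weights by Ā_23-representative: 4 linkage classes.

[[1, 5, 9, 10, 13], [2, 3, 4, 8, 14], [6, 11, 12, 15], [7]]


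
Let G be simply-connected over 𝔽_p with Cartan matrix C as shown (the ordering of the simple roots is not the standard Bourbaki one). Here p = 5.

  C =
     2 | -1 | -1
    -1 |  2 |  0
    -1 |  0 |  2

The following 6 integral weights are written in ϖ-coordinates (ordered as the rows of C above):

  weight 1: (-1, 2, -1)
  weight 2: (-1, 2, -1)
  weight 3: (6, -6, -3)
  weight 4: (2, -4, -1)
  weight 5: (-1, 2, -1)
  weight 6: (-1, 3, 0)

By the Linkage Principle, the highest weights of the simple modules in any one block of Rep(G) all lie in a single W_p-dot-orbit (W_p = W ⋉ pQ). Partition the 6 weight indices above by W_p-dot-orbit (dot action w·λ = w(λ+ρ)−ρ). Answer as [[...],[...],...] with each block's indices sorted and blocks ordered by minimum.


Cartan matrix: type A_3 (|W|=24); un-permuting the 3 rows.

W_5-reps of the 6 weights in Ā_5 (same 3-coord order as C):

  λ_1+ρ ↦ (0, 3, 0) · λ_2+ρ ↦ (0, 3, 0) · λ_3+ρ ↦ (0, 3, 0) · λ_4+ρ ↦ (0, 3, 0) · λ_5+ρ ↦ (0, 3, 0) · λ_6+ρ ↦ (0, 4, 1)

Partition of {1..6} into 2 W_5-dot-orbits:

[[1, 2, 3, 4, 5], [6]]


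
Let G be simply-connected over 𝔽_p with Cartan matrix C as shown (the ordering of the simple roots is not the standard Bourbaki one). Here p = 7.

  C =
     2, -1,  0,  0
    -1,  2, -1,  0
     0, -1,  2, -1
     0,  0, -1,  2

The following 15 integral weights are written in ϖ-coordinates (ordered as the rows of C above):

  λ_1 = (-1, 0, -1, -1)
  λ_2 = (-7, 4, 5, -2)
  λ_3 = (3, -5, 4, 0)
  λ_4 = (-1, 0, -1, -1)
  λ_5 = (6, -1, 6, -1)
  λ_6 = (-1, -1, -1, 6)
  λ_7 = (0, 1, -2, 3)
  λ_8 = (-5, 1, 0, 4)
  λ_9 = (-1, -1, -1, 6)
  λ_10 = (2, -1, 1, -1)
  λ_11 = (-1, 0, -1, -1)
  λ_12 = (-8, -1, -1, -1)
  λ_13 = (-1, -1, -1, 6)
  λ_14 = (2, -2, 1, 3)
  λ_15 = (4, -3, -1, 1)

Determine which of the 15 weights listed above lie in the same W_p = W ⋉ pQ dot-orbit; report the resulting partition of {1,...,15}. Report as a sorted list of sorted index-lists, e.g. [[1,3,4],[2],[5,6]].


Type A_4, rank 4, |W|=120; reorder rows/cols to standard.

W_7-reps of the 15 weights in Ā_7 (same 4-coord order as C):

    λ_1+ρ ↦ (0, 1, 0, 0)
    λ_2+ρ ↦ (1, 1, 1, 3)
    λ_3+ρ ↦ (0, 4, 1, 1)
    λ_4+ρ ↦ (0, 1, 0, 0)
    λ_5+ρ ↦ (0, 0, 0, 7)
    λ_6+ρ ↦ (0, 0, 0, 7)
    λ_7+ρ ↦ (1, 1, 1, 3)
    λ_8+ρ ↦ (1, 1, 1, 3)
    λ_9+ρ ↦ (0, 0, 0, 7)
    λ_10+ρ ↦ (3, 0, 2, 0)
    λ_11+ρ ↦ (0, 1, 0, 0)
    λ_12+ρ ↦ (0, 0, 0, 7)
    λ_13+ρ ↦ (0, 0, 0, 7)
    λ_14+ρ ↦ (1, 1, 1, 3)
    λ_15+ρ ↦ (3, 0, 2, 0)

These 15 weights hit 5 W_7-dot-orbits; sizes (3, 4, 1, 5, 2):

[[1, 4, 11], [2, 7, 8, 14], [3], [5, 6, 9, 12, 13], [10, 15]]


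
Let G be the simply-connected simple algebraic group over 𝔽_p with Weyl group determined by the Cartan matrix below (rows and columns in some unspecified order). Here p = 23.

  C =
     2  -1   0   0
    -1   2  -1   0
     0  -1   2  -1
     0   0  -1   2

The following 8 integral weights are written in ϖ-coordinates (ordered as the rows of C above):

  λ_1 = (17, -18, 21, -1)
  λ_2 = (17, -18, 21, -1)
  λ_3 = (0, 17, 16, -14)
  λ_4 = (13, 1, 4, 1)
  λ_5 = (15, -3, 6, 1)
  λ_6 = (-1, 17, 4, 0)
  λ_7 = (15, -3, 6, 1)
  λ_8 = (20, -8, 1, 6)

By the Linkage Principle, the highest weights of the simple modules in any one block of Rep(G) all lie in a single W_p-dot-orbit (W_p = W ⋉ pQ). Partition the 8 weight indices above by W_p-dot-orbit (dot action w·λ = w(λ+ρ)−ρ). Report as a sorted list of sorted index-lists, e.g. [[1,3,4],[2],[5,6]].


Dynkin diagram of C (from the 6 off-diagonal −1 entries): A_4.

Folding the 8 weights λ_j+ρ into Ā_23 (reps in the given 4-coord order):

  λ_1+ρ ↦ (1, 17, 5, 0) · λ_2+ρ ↦ (1, 17, 5, 0) · λ_3+ρ ↦ (12, 6, 4, 0) · λ_4+ρ ↦ (14, 2, 5, 2) · λ_5+ρ ↦ (14, 2, 5, 2) · λ_6+ρ ↦ (1, 17, 5, 0) · λ_7+ρ ↦ (14, 2, 5, 2) · λ_8+ρ ↦ (14, 2, 5, 2)

These 8 weights hit 3 W_23-dot-orbits; sizes (3, 1, 4):

[[1, 2, 6], [3], [4, 5, 7, 8]]


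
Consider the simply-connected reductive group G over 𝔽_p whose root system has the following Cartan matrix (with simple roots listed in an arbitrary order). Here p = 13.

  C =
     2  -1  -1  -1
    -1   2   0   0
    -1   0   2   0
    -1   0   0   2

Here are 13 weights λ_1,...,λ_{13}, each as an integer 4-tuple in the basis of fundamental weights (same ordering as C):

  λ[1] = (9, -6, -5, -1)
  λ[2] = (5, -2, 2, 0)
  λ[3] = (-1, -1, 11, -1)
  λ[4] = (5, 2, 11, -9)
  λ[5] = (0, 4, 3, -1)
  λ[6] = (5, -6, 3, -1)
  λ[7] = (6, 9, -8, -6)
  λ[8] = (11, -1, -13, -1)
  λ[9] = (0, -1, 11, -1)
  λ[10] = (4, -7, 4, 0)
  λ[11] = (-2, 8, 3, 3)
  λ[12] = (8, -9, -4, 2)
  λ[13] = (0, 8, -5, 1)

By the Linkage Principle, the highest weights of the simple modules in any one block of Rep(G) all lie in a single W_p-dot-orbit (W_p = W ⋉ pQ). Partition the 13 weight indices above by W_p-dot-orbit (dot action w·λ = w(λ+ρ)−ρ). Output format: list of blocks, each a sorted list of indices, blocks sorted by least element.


C ↔ D_4 under row/col permutation; |W(D_4)| = 192.

Each λ_j+ρ reduced to Ā_13; 4-tuples below use C's row order:

    λ_1 → (1, 5, 4, 0)
    λ_2 → (3, 1, 3, 1)
    λ_3 → (0, 0, 12, 0)
    λ_4 → (1, 5, 4, 0)
    λ_5 → (1, 5, 4, 0)
    λ_6 → (1, 5, 4, 0)
    λ_7 → (1, 5, 2, 0)
    λ_8 → (0, 0, 12, 0)
    λ_9 → (0, 0, 12, 0)
    λ_10 → (1, 5, 4, 0)
    λ_11 → (2, 6, 1, 1)
    λ_12 → (2, 6, 1, 1)
    λ_13 → (2, 6, 1, 1)

The 13 indices split into 5 linkage classes (same alcove rep ⇔ same W_13-dot-orbit):

[[1, 4, 5, 6, 10], [2], [3, 8, 9], [7], [11, 12, 13]]


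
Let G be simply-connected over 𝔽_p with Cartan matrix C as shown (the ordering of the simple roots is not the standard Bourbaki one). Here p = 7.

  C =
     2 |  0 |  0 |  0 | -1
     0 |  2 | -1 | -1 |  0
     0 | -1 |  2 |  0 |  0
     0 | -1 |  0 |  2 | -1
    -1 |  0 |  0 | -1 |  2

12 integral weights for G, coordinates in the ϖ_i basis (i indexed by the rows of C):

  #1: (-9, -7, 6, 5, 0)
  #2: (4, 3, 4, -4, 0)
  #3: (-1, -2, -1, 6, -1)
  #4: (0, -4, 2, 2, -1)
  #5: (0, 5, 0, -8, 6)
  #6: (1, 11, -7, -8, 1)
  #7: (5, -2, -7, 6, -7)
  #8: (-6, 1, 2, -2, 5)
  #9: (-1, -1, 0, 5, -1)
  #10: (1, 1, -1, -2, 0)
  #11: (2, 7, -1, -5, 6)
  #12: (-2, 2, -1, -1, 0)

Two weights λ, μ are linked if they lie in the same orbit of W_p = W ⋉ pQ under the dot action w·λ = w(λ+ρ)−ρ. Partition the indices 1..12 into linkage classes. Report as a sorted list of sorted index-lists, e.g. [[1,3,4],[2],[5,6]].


Type A_5, rank 5, |W|=720; reorder rows/cols to standard.

Alcove-folded reps (p=7, 12 weights, presented ϖ-order):

  [1] (0, 0, 1, 6, 0)
  [2] (2, 1, 0, 1, 0)
  [3] (0, 0, 1, 6, 0)
  [4] (1, 3, 0, 0, 0)
  [5] (0, 0, 1, 6, 0)
  [6] (2, 1, 0, 1, 0)
  [7] (0, 0, 1, 6, 0)
  [8] (2, 1, 0, 1, 0)
  [9] (0, 0, 1, 6, 0)
  [10] (2, 1, 0, 1, 0)
  [11] (1, 3, 0, 0, 0)
  [12] (1, 3, 0, 0, 0)

The 12 indices split into 3 linkage classes (same alcove rep ⇔ same W_7-dot-orbit):

[[1, 3, 5, 7, 9], [2, 6, 8, 10], [4, 11, 12]]


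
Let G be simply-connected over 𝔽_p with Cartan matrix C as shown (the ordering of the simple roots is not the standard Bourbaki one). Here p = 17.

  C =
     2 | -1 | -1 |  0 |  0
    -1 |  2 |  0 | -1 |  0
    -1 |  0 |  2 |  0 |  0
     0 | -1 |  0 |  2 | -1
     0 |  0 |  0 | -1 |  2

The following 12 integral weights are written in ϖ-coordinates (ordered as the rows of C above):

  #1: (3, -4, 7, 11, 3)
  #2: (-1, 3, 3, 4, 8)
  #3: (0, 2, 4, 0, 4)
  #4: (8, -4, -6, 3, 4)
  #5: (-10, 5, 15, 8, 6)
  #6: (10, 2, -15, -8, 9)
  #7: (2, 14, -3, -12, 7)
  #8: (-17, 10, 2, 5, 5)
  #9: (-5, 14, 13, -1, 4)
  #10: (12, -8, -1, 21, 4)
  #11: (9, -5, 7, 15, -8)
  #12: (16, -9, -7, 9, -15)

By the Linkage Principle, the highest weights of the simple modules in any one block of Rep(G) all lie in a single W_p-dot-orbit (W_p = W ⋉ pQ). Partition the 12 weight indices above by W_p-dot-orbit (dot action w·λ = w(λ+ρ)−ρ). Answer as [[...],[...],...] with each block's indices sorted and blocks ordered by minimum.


A_5 Cartan matrix, 5 simple roots permuted; ρ=(1,1,1,1,1).

Ā_17 reps of the 12 weights (A_5, coords as presented):

  λ_1 → (1, 3, 0, 5, 4)
  λ_2 → (1, 3, 0, 5, 4)
  λ_3 → (1, 3, 5, 1, 5)
  λ_4 → (1, 3, 5, 1, 5)
  λ_5 → (1, 3, 5, 1, 5)
  λ_6 → (4, 3, 7, 0, 3)
  λ_7 → (1, 4, 1, 8, 2)
  λ_8 → (2, 3, 5, 1, 0)
  λ_9 → (1, 3, 3, 8, 0)
  λ_10 → (2, 3, 5, 1, 0)
  λ_11 → (1, 3, 5, 1, 5)
  λ_12 → (1, 3, 3, 8, 0)

Partition of {1..12} into 6 W_17-dot-orbits:

[[1, 2], [3, 4, 5, 11], [6], [7], [8, 10], [9, 12]]


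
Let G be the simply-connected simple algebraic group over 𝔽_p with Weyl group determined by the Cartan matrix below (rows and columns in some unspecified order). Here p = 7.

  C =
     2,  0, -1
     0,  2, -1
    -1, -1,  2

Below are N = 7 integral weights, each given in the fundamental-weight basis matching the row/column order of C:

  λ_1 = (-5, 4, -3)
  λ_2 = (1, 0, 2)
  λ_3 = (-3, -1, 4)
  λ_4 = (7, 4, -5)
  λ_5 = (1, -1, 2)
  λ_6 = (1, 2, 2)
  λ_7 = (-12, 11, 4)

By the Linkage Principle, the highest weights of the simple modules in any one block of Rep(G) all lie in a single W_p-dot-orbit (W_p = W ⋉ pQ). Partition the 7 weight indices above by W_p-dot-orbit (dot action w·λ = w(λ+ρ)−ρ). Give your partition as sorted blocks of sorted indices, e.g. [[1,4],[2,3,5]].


Type A_3, rank 3, |W|=24; reorder rows/cols to standard.

Alcove-folded reps (p=7, 7 weights, presented ϖ-order):

  1: (2, 1, 3) · 2: (2, 1, 3) · 3: (2, 0, 3) · 4: (2, 1, 3) · 5: (2, 0, 3) · 6: (1, 2, 3) · 7: (2, 1, 3)

The 7 indices split into 3 linkage classes (same alcove rep ⇔ same W_7-dot-orbit):

[[1, 2, 4, 7], [3, 5], [6]]


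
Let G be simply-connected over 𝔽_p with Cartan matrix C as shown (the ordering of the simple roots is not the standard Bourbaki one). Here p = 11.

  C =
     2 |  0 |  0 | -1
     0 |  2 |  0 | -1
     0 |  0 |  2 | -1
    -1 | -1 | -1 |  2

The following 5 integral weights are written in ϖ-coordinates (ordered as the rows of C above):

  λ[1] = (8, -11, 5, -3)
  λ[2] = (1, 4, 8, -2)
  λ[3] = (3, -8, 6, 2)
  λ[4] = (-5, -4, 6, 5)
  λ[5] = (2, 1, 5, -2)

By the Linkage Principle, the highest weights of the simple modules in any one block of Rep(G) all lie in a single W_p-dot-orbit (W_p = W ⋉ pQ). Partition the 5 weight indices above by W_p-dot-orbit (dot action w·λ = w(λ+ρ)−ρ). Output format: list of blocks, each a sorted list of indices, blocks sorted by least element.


Root system D_4: the 4×4 matrix C matches after relabeling.

Folding the 5 weights λ_j+ρ into Ā_11 (reps in the given 4-coord order):

  1: (2, 1, 5, 1) · 2: (2, 1, 5, 1) · 3: (0, 3, 3, 1) · 4: (2, 1, 5, 1) · 5: (2, 1, 5, 1)

Grouping the 5 weights by Ā_11-representative: 2 linkage classes.

[[1, 2, 4, 5], [3]]


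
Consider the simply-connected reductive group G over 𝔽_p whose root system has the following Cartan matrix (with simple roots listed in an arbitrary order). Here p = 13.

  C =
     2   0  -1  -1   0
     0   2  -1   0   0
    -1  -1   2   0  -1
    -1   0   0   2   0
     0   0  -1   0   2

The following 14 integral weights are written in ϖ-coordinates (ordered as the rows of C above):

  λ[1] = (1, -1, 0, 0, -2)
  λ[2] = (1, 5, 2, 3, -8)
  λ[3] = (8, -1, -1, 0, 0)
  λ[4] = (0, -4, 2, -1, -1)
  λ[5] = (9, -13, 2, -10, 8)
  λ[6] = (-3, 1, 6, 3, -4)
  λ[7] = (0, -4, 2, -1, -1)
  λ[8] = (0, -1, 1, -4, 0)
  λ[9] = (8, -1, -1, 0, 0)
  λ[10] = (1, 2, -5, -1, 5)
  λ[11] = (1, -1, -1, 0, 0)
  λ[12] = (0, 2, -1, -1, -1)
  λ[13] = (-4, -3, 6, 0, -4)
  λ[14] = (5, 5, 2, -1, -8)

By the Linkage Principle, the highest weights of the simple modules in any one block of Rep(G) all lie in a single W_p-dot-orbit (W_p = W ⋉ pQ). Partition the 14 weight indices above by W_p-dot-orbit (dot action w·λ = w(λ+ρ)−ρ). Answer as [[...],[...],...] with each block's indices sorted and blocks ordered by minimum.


D_5 Cartan matrix, 5 simple roots permuted; ρ=(1,1,1,1,1).

Ā_13 reps of the 14 weights (D_5, coords as presented):

    λ_1 → (2, 0, 0, 1, 1)
    λ_2 → (0, 2, 2, 2, 3)
    λ_3 → (2, 0, 0, 1, 1)
    λ_4 → (1, 3, 0, 0, 0)
    λ_5 → (1, 3, 0, 0, 0)
    λ_6 → (0, 2, 2, 2, 3)
    λ_7 → (1, 3, 0, 0, 0)
    λ_8 → (2, 0, 0, 1, 1)
    λ_9 → (2, 0, 0, 1, 1)
    λ_10 → (0, 1, 1, 2, 2)
    λ_11 → (2, 0, 0, 1, 1)
    λ_12 → (1, 3, 0, 0, 0)
    λ_13 → (0, 1, 1, 2, 2)
    λ_14 → (0, 2, 2, 2, 3)

Grouping the 14 weights by Ā_13-representative: 4 linkage classes.

[[1, 3, 8, 9, 11], [2, 6, 14], [4, 5, 7, 12], [10, 13]]


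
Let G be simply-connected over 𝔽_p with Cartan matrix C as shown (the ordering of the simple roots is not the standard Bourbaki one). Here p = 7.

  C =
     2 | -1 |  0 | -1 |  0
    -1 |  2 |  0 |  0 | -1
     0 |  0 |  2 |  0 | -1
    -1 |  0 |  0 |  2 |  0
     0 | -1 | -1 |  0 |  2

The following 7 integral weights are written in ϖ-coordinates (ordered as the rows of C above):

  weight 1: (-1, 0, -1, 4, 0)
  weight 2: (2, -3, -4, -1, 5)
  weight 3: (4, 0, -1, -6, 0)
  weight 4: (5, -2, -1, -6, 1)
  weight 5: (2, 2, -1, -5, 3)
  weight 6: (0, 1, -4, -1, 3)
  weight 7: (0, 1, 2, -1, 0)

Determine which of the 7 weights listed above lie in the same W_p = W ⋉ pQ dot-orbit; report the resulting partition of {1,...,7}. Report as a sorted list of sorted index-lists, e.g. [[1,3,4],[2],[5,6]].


Cartan matrix: type A_5 (|W|=720); un-permuting the 5 rows.

Each λ_j+ρ reduced to Ā_7; 5-tuples below use C's row order:

    [1] (0, 1, 0, 5, 1)
    [2] (1, 2, 3, 0, 1)
    [3] (0, 1, 0, 5, 1)
    [4] (0, 1, 0, 5, 1)
    [5] (1, 2, 3, 0, 1)
    [6] (1, 2, 3, 0, 1)
    [7] (1, 2, 3, 0, 1)

2 distinct reps among the 7 weights ⇒ 2 W_7-linkage classes:

[[1, 3, 4], [2, 5, 6, 7]]


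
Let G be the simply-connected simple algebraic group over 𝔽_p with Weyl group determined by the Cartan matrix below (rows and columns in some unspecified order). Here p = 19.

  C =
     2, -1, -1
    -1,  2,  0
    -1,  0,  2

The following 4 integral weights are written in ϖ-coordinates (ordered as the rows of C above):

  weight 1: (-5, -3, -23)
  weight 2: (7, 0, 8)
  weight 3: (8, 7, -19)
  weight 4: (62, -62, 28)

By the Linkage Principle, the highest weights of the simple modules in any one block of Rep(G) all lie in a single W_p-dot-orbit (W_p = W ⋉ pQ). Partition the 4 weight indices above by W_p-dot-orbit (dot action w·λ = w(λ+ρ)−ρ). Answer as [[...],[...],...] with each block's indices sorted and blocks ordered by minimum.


A_3 Cartan matrix, 3 simple roots permuted; ρ=(1,1,1).

Alcove-folded reps (p=19, 4 weights, presented ϖ-order):

  [1] (3, 10, 4)
  [2] (8, 1, 9)
  [3] (8, 1, 9)
  [4] (3, 10, 4)

Linkage partition of the 4 weights (2 classes, p=19):

[[1, 4], [2, 3]]


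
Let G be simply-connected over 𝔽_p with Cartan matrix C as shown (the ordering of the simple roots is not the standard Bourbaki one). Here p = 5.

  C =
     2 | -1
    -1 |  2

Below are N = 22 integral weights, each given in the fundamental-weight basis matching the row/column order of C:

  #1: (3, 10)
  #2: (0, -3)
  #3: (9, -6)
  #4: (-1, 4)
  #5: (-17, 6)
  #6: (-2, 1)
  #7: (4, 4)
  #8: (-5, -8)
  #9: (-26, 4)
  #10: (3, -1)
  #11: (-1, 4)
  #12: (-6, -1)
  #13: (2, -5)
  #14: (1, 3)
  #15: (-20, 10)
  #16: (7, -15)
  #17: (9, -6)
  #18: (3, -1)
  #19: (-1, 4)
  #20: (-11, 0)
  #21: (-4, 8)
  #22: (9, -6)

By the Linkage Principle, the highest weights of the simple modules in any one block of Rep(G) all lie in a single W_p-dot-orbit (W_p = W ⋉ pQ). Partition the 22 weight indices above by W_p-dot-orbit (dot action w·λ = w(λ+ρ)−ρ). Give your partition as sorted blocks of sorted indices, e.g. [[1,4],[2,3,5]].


A_2 Cartan matrix, 2 simple roots permuted; ρ=(1,1).

Alcove-folded reps (p=5, 22 weights, presented ϖ-order):

  1: (0, 4)
  2: (1, 1)
  3: (0, 0)
  4: (0, 5)
  5: (1, 3)
  6: (1, 1)
  7: (0, 0)
  8: (1, 1)
  9: (0, 0)
  10: (4, 0)
  11: (0, 5)
  12: (0, 5)
  13: (1, 3)
  14: (1, 3)
  15: (1, 1)
  16: (1, 3)
  17: (0, 0)
  18: (4, 0)
  19: (0, 5)
  20: (4, 0)
  21: (1, 1)
  22: (0, 0)

6 distinct reps among the 22 weights ⇒ 6 W_5-linkage classes:

[[1], [2, 6, 8, 15, 21], [3, 7, 9, 17, 22], [4, 11, 12, 19], [5, 13, 14, 16], [10, 18, 20]]


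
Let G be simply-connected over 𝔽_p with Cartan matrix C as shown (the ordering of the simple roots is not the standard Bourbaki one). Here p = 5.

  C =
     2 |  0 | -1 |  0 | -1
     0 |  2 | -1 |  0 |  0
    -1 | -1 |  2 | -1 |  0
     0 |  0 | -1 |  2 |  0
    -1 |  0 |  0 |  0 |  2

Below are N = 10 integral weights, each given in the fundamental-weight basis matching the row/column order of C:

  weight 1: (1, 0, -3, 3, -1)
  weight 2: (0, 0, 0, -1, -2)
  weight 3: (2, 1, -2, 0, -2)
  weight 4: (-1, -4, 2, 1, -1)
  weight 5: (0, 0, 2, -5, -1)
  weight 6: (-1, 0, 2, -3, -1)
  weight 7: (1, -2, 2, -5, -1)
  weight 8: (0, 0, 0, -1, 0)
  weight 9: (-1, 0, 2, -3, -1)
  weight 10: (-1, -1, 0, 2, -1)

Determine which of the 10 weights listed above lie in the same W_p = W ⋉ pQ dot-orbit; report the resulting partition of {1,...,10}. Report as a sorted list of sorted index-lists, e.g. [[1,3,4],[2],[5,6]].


C ↔ D_5 under row/col permutation; |W(D_5)| = 1920.

λ_j+ρ reflected into Ā_5 (⟨·,θ^∨⟩≤5); 5-tuples as given:

  λ_1 → (0, 1, 1, 2, 0);  λ_2 → (0, 1, 1, 0, 1);  λ_3 → (0, 1, 1, 0, 1);  λ_4 → (0, 3, 0, 2, 0);  λ_5 → (0, 0, 1, 3, 0);  λ_6 → (0, 1, 1, 2, 0);  λ_7 → (0, 1, 1, 2, 0);  λ_8 → (0, 1, 1, 0, 1);  λ_9 → (0, 1, 1, 2, 0);  λ_10 → (0, 0, 1, 3, 0)

Grouping the 10 weights by Ā_5-representative: 4 linkage classes.

[[1, 6, 7, 9], [2, 3, 8], [4], [5, 10]]


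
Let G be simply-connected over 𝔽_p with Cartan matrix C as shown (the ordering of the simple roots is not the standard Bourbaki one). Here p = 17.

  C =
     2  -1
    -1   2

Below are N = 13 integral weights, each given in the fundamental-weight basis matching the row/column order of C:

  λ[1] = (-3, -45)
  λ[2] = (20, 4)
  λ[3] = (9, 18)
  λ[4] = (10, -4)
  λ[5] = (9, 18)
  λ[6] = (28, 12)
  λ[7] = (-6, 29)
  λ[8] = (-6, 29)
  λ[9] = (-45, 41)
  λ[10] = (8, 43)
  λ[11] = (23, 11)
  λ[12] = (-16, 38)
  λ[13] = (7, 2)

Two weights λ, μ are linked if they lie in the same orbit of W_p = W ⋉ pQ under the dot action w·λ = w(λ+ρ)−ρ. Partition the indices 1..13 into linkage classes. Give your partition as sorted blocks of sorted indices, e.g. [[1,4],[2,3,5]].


Cartan matrix: type A_2 (|W|=6); un-permuting the 2 rows.

Ā_17 reps of the 13 weights (A_2, coords as presented):

    1: (2, 5)
    2: (8, 4)
    3: (2, 5)
    4: (8, 3)
    5: (2, 5)
    6: (8, 4)
    7: (8, 4)
    8: (8, 4)
    9: (2, 7)
    10: (2, 7)
    11: (2, 5)
    12: (2, 5)
    13: (8, 3)

4 distinct reps among the 13 weights ⇒ 4 W_17-linkage classes:

[[1, 3, 5, 11, 12], [2, 6, 7, 8], [4, 13], [9, 10]]


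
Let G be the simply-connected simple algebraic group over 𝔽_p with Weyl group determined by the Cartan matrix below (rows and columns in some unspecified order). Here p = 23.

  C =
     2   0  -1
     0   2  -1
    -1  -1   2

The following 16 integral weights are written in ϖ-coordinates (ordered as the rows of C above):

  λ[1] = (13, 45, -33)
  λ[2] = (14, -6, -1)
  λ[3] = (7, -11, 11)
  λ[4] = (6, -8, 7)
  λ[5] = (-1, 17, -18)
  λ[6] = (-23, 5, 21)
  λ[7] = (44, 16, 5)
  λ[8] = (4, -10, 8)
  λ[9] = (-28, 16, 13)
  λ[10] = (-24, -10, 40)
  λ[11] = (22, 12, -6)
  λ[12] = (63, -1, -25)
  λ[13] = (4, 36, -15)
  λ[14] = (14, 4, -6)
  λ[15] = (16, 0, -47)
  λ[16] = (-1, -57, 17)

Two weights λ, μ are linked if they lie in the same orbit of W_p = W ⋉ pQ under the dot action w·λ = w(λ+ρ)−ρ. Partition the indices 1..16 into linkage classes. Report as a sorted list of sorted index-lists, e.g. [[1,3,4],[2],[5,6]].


A_3 Cartan matrix, 3 simple roots permuted; ρ=(1,1,1).

Ā_23 reps of the 16 weights (A_3, coords as presented):

  [1] (5, 9, 0)
  [2] (10, 0, 5)
  [3] (8, 10, 2)
  [4] (7, 7, 1)
  [5] (17, 1, 0)
  [6] (17, 1, 0)
  [7] (17, 1, 0)
  [8] (5, 9, 0)
  [9] (6, 4, 9)
  [10] (5, 9, 0)
  [11] (10, 0, 5)
  [12] (17, 1, 0)
  [13] (5, 9, 0)
  [14] (10, 0, 5)
  [15] (17, 1, 0)
  [16] (10, 0, 5)

Partition of {1..16} into 6 W_23-dot-orbits:

[[1, 8, 10, 13], [2, 11, 14, 16], [3], [4], [5, 6, 7, 12, 15], [9]]


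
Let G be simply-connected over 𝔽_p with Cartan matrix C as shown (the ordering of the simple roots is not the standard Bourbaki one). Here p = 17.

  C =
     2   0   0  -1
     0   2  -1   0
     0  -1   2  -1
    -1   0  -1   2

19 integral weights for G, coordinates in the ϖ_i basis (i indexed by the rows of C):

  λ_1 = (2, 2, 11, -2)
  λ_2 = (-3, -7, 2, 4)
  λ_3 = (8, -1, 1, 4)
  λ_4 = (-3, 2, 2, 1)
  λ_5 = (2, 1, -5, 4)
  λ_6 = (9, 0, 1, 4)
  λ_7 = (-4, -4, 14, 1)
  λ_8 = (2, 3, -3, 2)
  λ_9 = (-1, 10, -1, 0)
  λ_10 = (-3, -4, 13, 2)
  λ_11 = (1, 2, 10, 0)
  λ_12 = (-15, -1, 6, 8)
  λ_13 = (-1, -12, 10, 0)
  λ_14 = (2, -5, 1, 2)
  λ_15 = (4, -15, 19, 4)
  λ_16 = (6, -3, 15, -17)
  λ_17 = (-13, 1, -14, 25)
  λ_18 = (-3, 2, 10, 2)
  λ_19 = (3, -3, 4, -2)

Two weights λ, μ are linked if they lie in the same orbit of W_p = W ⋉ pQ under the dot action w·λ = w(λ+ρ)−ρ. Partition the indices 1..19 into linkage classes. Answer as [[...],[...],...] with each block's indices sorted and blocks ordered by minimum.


C ↔ A_4 under row/col permutation; |W(A_4)| = 120.

λ_j+ρ reflected into Ā_17 (⟨·,θ^∨⟩≤17); 4-tuples as given:

    λ_1 → (2, 3, 11, 1)
    λ_2 → (2, 3, 3, 0)
    λ_3 → (9, 0, 2, 5)
    λ_4 → (2, 3, 3, 0)
    λ_5 → (3, 2, 2, 1)
    λ_6 → (9, 0, 2, 5)
    λ_7 → (2, 3, 11, 1)
    λ_8 → (3, 2, 2, 1)
    λ_9 → (0, 11, 0, 1)
    λ_10 → (2, 3, 11, 1)
    λ_11 → (2, 3, 11, 1)
    λ_12 → (9, 0, 2, 5)
    λ_13 → (0, 11, 0, 1)
    λ_14 → (3, 2, 2, 1)
    λ_15 → (5, 1, 3, 3)
    λ_16 → (9, 0, 2, 5)
    λ_17 → (3, 2, 2, 1)
    λ_18 → (2, 3, 11, 1)
    λ_19 → (3, 2, 2, 1)

Grouping the 19 weights by Ā_17-representative: 6 linkage classes.

[[1, 7, 10, 11, 18], [2, 4], [3, 6, 12, 16], [5, 8, 14, 17, 19], [9, 13], [15]]


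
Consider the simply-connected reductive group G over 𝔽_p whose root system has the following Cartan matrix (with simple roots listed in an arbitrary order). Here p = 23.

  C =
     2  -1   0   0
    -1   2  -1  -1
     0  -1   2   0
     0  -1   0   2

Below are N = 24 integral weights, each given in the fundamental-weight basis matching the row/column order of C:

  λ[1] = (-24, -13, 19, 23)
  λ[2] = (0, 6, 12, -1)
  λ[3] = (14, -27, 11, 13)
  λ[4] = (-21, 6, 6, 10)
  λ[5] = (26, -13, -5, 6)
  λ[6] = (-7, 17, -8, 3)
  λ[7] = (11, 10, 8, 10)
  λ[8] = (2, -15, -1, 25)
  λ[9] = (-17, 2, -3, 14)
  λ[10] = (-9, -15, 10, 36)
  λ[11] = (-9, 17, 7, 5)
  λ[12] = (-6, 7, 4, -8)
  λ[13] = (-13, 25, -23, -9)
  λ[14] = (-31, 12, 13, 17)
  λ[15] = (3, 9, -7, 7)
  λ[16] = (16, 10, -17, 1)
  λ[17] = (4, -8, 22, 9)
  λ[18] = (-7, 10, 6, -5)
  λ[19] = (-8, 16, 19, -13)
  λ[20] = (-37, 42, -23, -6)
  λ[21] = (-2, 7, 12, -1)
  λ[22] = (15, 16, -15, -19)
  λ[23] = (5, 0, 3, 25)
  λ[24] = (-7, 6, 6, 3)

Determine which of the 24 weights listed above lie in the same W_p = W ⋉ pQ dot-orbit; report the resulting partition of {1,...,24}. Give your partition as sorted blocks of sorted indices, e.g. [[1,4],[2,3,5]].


Root system D_4: the 4×4 matrix C matches after relabeling.

Folding the 24 weights λ_j+ρ into Ā_23 (reps in the given 4-coord order):

  λ_1 → (0, 8, 3, 1)
  λ_2 → (1, 2, 13, 0)
  λ_3 → (0, 8, 3, 1)
  λ_4 → (7, 3, 6, 2)
  λ_5 → (6, 1, 7, 4)
  λ_6 → (6, 1, 7, 4)
  λ_7 → (0, 8, 3, 1)
  λ_8 → (0, 8, 3, 1)
  λ_9 → (1, 2, 13, 0)
  λ_10 → (0, 8, 3, 1)
  λ_11 → (1, 4, 1, 3)
  λ_12 → (1, 4, 1, 3)
  λ_13 → (4, 1, 6, 8)
  λ_14 → (1, 4, 1, 3)
  λ_15 → (4, 1, 6, 8)
  λ_16 → (7, 3, 6, 2)
  λ_17 → (1, 2, 13, 0)
  λ_18 → (6, 1, 7, 4)
  λ_19 → (7, 3, 6, 2)
  λ_20 → (1, 2, 13, 0)
  λ_21 → (1, 2, 13, 0)
  λ_22 → (1, 4, 1, 3)
  λ_23 → (4, 1, 6, 8)
  λ_24 → (6, 1, 7, 4)

Linkage partition of the 24 weights (6 classes, p=23):

[[1, 3, 7, 8, 10], [2, 9, 17, 20, 21], [4, 16, 19], [5, 6, 18, 24], [11, 12, 14, 22], [13, 15, 23]]


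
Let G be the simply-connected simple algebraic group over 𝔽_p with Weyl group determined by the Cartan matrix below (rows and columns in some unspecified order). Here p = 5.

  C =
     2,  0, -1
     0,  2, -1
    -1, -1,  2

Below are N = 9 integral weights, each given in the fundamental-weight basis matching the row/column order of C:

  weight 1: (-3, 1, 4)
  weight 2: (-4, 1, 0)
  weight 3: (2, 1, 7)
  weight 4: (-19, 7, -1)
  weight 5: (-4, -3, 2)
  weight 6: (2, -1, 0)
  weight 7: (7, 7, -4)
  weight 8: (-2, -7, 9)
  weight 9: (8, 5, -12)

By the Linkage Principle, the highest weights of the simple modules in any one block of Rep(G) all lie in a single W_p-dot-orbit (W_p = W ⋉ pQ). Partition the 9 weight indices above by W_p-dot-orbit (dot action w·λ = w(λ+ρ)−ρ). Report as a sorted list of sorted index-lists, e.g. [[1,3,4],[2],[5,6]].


C ↔ A_3 under row/col permutation; |W(A_3)| = 24.

Folding the 9 weights λ_j+ρ into Ā_5 (reps in the given 3-coord order):

  [1] (0, 0, 3)
  [2] (1, 0, 2)
  [3] (1, 0, 2)
  [4] (0, 0, 3)
  [5] (1, 0, 2)
  [6] (3, 0, 1)
  [7] (0, 0, 3)
  [8] (3, 0, 1)
  [9] (3, 0, 1)

3 distinct reps among the 9 weights ⇒ 3 W_5-linkage classes:

[[1, 4, 7], [2, 3, 5], [6, 8, 9]]


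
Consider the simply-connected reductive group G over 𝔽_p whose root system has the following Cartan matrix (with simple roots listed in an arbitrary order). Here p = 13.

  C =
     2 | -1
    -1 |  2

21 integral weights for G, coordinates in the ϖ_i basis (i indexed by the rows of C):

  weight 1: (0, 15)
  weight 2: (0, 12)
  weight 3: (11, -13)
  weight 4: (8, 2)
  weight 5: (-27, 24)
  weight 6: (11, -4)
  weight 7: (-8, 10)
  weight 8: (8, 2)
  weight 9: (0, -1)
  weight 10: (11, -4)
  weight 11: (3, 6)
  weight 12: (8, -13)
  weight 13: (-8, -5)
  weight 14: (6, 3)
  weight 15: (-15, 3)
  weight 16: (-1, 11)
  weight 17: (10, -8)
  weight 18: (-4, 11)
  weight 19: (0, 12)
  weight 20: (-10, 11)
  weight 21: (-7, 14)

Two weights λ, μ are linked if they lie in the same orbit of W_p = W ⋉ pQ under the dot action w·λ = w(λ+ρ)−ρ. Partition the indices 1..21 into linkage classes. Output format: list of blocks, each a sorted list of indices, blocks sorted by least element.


Cartan matrix: type A_2 (|W|=6); un-permuting the 2 rows.

Folding the 21 weights λ_j+ρ into Ā_13 (reps in the given 2-coord order):

    λ_1 → (3, 9)
    λ_2 → (0, 12)
    λ_3 → (0, 12)
    λ_4 → (9, 3)
    λ_5 → (0, 12)
    λ_6 → (9, 3)
    λ_7 → (7, 4)
    λ_8 → (9, 3)
    λ_9 → (1, 0)
    λ_10 → (9, 3)
    λ_11 → (4, 7)
    λ_12 → (3, 9)
    λ_13 → (4, 7)
    λ_14 → (7, 4)
    λ_15 → (3, 9)
    λ_16 → (0, 12)
    λ_17 → (4, 7)
    λ_18 → (3, 9)
    λ_19 → (0, 12)
    λ_20 → (9, 3)
    λ_21 → (4, 7)

6 distinct reps among the 21 weights ⇒ 6 W_13-linkage classes:

[[1, 12, 15, 18], [2, 3, 5, 16, 19], [4, 6, 8, 10, 20], [7, 14], [9], [11, 13, 17, 21]]


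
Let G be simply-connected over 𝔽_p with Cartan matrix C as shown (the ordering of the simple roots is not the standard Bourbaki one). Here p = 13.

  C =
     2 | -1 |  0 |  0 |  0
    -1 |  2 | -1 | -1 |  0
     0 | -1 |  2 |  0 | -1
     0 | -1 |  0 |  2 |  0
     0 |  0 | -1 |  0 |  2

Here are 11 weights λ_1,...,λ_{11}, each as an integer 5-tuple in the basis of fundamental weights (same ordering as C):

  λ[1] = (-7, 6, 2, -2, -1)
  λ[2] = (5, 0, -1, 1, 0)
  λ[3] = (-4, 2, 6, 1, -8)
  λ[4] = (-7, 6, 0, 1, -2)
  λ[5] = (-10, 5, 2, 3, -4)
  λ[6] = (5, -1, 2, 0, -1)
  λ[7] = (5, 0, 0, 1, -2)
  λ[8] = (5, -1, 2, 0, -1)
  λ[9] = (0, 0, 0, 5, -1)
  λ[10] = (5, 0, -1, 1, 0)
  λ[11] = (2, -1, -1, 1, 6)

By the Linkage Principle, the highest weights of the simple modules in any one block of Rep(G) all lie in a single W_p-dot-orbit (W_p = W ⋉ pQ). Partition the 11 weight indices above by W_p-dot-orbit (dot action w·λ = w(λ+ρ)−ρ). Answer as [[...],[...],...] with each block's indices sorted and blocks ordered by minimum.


Cartan matrix: type D_5 (|W|=1920); un-permuting the 5 rows.

λ_j+ρ reflected into Ā_13 (⟨·,θ^∨⟩≤13); 5-tuples as given:

  1: (6, 0, 3, 1, 0) · 2: (6, 1, 0, 2, 1) · 3: (3, 0, 0, 2, 7) · 4: (6, 1, 0, 2, 1) · 5: (6, 0, 3, 1, 0) · 6: (6, 0, 3, 1, 0) · 7: (6, 1, 0, 2, 1) · 8: (6, 0, 3, 1, 0) · 9: (1, 1, 1, 6, 0) · 10: (6, 1, 0, 2, 1) · 11: (3, 0, 0, 2, 7)

Linkage partition of the 11 weights (4 classes, p=13):

[[1, 5, 6, 8], [2, 4, 7, 10], [3, 11], [9]]


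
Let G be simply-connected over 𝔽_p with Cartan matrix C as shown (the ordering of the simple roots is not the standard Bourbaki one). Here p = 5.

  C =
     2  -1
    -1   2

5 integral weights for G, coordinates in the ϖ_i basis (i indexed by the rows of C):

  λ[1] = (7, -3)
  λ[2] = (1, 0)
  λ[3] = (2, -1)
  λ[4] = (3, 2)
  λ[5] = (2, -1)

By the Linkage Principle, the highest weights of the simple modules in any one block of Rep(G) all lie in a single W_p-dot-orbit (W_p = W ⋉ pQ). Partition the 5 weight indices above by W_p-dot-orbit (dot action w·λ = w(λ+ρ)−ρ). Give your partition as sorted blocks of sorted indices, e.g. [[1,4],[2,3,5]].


Type A_2, rank 2, |W|=6; reorder rows/cols to standard.

W_5-reps of the 5 weights in Ā_5 (same 2-coord order as C):

    [1] (2, 1)
    [2] (2, 1)
    [3] (3, 0)
    [4] (2, 1)
    [5] (3, 0)

Linkage partition of the 5 weights (2 classes, p=5):

[[1, 2, 4], [3, 5]]


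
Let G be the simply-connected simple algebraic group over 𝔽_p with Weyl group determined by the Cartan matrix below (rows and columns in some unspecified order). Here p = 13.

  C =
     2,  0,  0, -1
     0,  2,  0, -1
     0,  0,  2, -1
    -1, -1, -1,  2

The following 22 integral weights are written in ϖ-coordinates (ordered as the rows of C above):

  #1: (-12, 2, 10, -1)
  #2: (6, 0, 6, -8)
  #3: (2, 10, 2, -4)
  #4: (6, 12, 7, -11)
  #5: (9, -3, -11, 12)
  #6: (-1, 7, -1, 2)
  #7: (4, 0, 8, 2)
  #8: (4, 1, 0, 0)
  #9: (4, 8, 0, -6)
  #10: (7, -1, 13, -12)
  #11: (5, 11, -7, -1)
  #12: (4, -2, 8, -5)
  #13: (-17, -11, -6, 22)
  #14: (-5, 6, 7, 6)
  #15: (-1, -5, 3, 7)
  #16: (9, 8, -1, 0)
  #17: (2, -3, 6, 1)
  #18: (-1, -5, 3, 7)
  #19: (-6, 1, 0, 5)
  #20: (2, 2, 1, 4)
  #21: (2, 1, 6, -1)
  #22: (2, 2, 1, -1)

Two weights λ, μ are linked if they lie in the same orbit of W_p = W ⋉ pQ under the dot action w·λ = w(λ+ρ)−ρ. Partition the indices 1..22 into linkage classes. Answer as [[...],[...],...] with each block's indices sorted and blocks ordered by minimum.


D_4 Cartan matrix, 4 simple roots permuted; ρ=(1,1,1,1).

Folding the 22 weights λ_j+ρ into Ā_13 (reps in the given 4-coord order):

  λ_1+ρ ↦ (0, 8, 0, 2)
  λ_2+ρ ↦ (0, 6, 0, 1)
  λ_3+ρ ↦ (0, 8, 0, 2)
  λ_4+ρ ↦ (3, 3, 2, 0)
  λ_5+ρ ↦ (0, 8, 0, 2)
  λ_6+ρ ↦ (0, 8, 0, 2)
  λ_7+ρ ↦ (0, 4, 4, 1)
  λ_8+ρ ↦ (5, 2, 1, 1)
  λ_9+ρ ↦ (0, 4, 4, 1)
  λ_10+ρ ↦ (0, 8, 0, 2)
  λ_11+ρ ↦ (0, 6, 0, 1)
  λ_12+ρ ↦ (0, 4, 4, 1)
  λ_13+ρ ↦ (3, 3, 2, 0)
  λ_14+ρ ↦ (5, 2, 1, 1)
  λ_15+ρ ↦ (0, 4, 4, 1)
  λ_16+ρ ↦ (3, 2, 7, 0)
  λ_17+ρ ↦ (3, 2, 7, 0)
  λ_18+ρ ↦ (0, 4, 4, 1)
  λ_19+ρ ↦ (5, 2, 1, 1)
  λ_20+ρ ↦ (3, 3, 2, 0)
  λ_21+ρ ↦ (3, 2, 7, 0)
  λ_22+ρ ↦ (3, 3, 2, 0)

6 distinct reps among the 22 weights ⇒ 6 W_13-linkage classes:

[[1, 3, 5, 6, 10], [2, 11], [4, 13, 20, 22], [7, 9, 12, 15, 18], [8, 14, 19], [16, 17, 21]]


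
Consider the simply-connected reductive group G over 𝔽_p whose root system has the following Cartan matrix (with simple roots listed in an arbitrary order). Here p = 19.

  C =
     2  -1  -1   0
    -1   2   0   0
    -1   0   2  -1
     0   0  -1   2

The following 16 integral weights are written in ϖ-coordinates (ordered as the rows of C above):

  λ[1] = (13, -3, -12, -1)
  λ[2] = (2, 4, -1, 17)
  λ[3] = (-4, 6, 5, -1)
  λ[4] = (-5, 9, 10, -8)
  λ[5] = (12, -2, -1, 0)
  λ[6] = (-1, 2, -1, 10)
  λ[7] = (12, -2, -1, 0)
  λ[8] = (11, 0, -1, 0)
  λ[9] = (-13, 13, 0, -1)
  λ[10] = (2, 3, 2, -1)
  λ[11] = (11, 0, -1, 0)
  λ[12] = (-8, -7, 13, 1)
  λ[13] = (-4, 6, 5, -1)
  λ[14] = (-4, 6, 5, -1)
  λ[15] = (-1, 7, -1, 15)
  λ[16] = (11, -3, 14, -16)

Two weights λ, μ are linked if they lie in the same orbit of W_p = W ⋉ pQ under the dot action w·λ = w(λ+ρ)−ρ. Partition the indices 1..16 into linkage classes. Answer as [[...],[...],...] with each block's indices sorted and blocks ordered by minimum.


Type A_4, rank 4, |W|=120; reorder rows/cols to standard.

Folding the 16 weights λ_j+ρ into Ā_19 (reps in the given 4-coord order):

    λ_1+ρ ↦ (1, 2, 0, 11)
    λ_2+ρ ↦ (1, 2, 0, 11)
    λ_3+ρ ↦ (3, 4, 3, 0)
    λ_4+ρ ↦ (4, 6, 0, 7)
    λ_5+ρ ↦ (12, 1, 0, 1)
    λ_6+ρ ↦ (0, 3, 0, 11)
    λ_7+ρ ↦ (12, 1, 0, 1)
    λ_8+ρ ↦ (12, 1, 0, 1)
    λ_9+ρ ↦ (1, 2, 0, 11)
    λ_10+ρ ↦ (3, 4, 3, 0)
    λ_11+ρ ↦ (12, 1, 0, 1)
    λ_12+ρ ↦ (6, 7, 1, 2)
    λ_13+ρ ↦ (3, 4, 3, 0)
    λ_14+ρ ↦ (3, 4, 3, 0)
    λ_15+ρ ↦ (0, 3, 0, 11)
    λ_16+ρ ↦ (4, 6, 0, 7)

The 16 indices split into 6 linkage classes (same alcove rep ⇔ same W_19-dot-orbit):

[[1, 2, 9], [3, 10, 13, 14], [4, 16], [5, 7, 8, 11], [6, 15], [12]]


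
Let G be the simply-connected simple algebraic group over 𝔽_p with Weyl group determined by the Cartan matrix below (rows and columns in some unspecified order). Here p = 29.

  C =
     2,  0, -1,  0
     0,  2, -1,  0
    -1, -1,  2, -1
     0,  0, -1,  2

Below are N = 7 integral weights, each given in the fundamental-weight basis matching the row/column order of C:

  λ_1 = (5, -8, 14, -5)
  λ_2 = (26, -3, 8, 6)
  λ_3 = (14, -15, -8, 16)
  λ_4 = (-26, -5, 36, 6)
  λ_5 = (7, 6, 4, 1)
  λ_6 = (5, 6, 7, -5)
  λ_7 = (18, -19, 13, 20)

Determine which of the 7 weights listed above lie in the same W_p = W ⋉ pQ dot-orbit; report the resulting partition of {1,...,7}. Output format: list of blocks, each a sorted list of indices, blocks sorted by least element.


C ↔ D_4 under row/col permutation; |W(D_4)| = 192.

Each λ_j+ρ reduced to Ā_29; 4-tuples below use C's row order:

    [1] (6, 7, 4, 4)
    [2] (8, 7, 5, 2)
    [3] (6, 7, 4, 4)
    [4] (6, 7, 4, 4)
    [5] (8, 7, 5, 2)
    [6] (6, 7, 4, 4)
    [7] (6, 7, 4, 4)

The 7 indices split into 2 linkage classes (same alcove rep ⇔ same W_29-dot-orbit):

[[1, 3, 4, 6, 7], [2, 5]]


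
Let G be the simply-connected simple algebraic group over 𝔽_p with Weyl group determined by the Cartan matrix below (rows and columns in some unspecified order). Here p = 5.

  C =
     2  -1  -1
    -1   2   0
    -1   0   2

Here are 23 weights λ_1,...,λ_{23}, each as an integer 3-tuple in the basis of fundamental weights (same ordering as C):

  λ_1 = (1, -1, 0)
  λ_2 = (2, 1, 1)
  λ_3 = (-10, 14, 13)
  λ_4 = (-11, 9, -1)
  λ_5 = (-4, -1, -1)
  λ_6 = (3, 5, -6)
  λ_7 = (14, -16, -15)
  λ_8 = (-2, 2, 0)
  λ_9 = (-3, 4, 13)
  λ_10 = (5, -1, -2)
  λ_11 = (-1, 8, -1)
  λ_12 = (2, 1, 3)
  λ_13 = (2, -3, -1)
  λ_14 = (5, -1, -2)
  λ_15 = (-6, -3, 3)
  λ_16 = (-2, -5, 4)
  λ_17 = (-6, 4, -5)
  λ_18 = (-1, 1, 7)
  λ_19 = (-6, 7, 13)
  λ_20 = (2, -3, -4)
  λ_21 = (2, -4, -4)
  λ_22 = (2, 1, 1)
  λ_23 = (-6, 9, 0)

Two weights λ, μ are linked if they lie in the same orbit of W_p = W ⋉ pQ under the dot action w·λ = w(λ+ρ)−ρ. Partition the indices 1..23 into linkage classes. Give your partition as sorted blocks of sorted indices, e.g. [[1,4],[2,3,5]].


Type A_3, rank 3, |W|=24; reorder rows/cols to standard.

Ā_5 reps of the 23 weights (A_3, coords as presented):

  1: (2, 0, 1) · 2: (3, 0, 0) · 3: (0, 0, 1) · 4: (5, 0, 0) · 5: (3, 0, 0) · 6: (0, 0, 1) · 7: (4, 1, 0) · 8: (1, 2, 0) · 9: (2, 0, 1) · 10: (4, 1, 0) · 11: (4, 1, 0) · 12: (1, 2, 0) · 13: (1, 2, 0) · 14: (4, 1, 0) · 15: (1, 2, 0) · 16: (4, 1, 0) · 17: (0, 0, 1) · 18: (3, 0, 0) · 19: (1, 2, 0) · 20: (2, 0, 1) · 21: (3, 0, 0) · 22: (3, 0, 0) · 23: (0, 0, 1)

These 23 weights hit 6 W_5-dot-orbits; sizes (3, 5, 4, 1, 5, 5):

[[1, 9, 20], [2, 5, 18, 21, 22], [3, 6, 17, 23], [4], [7, 10, 11, 14, 16], [8, 12, 13, 15, 19]]
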